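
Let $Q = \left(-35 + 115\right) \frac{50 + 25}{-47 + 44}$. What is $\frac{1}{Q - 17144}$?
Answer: $- \frac{1}{19144} \approx -5.2236 \cdot 10^{-5}$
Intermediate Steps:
$Q = -2000$ ($Q = 80 \frac{75}{-3} = 80 \cdot 75 \left(- \frac{1}{3}\right) = 80 \left(-25\right) = -2000$)
$\frac{1}{Q - 17144} = \frac{1}{-2000 - 17144} = \frac{1}{-19144} = - \frac{1}{19144}$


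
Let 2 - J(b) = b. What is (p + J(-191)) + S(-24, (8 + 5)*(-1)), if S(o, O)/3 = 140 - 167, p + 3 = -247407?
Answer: -247298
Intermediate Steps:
p = -247410 (p = -3 - 247407 = -247410)
S(o, O) = -81 (S(o, O) = 3*(140 - 167) = 3*(-27) = -81)
J(b) = 2 - b
(p + J(-191)) + S(-24, (8 + 5)*(-1)) = (-247410 + (2 - 1*(-191))) - 81 = (-247410 + (2 + 191)) - 81 = (-247410 + 193) - 81 = -247217 - 81 = -247298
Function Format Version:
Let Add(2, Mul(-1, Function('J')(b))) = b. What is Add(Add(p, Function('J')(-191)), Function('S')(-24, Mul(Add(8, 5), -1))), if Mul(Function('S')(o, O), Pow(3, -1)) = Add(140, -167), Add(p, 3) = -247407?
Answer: -247298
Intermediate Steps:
p = -247410 (p = Add(-3, -247407) = -247410)
Function('S')(o, O) = -81 (Function('S')(o, O) = Mul(3, Add(140, -167)) = Mul(3, -27) = -81)
Function('J')(b) = Add(2, Mul(-1, b))
Add(Add(p, Function('J')(-191)), Function('S')(-24, Mul(Add(8, 5), -1))) = Add(Add(-247410, Add(2, Mul(-1, -191))), -81) = Add(Add(-247410, Add(2, 191)), -81) = Add(Add(-247410, 193), -81) = Add(-247217, -81) = -247298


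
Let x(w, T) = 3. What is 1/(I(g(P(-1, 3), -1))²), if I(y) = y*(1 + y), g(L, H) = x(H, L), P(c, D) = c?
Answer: 1/144 ≈ 0.0069444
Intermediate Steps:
g(L, H) = 3
1/(I(g(P(-1, 3), -1))²) = 1/((3*(1 + 3))²) = 1/((3*4)²) = 1/(12²) = 1/144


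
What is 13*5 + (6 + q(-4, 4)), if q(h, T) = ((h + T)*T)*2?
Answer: 71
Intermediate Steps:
q(h, T) = 2*T*(T + h) (q(h, T) = ((T + h)*T)*2 = (T*(T + h))*2 = 2*T*(T + h))
13*5 + (6 + q(-4, 4)) = 13*5 + (6 + 2*4*(4 - 4)) = 65 + (6 + 2*4*0) = 65 + (6 + 0) = 65 + 6 = 71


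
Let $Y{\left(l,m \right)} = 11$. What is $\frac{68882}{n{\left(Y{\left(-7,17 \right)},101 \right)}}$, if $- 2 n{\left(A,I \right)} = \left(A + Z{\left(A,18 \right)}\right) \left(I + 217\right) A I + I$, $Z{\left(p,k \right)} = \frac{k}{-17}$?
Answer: $- \frac{23188}{591179} \approx -0.039223$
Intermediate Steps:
$Z{\left(p,k \right)} = - \frac{k}{17}$ ($Z{\left(p,k \right)} = k \left(- \frac{1}{17}\right) = - \frac{k}{17}$)
$n{\left(A,I \right)} = - \frac{I}{2} - \frac{A I \left(217 + I\right) \left(- \frac{18}{17} + A\right)}{2}$ ($n{\left(A,I \right)} = - \frac{\left(A - \frac{18}{17}\right) \left(I + 217\right) A I + I}{2} = - \frac{\left(A - \frac{18}{17}\right) \left(217 + I\right) A I + I}{2} = - \frac{\left(- \frac{18}{17} + A\right) \left(217 + I\right) A I + I}{2} = - \frac{\left(217 + I\right) \left(- \frac{18}{17} + A\right) A I + I}{2} = - \frac{A \left(217 + I\right) \left(- \frac{18}{17} + A\right) I + I}{2} = - \frac{A I \left(217 + I\right) \left(- \frac{18}{17} + A\right) + I}{2} = - \frac{I + A I \left(217 + I\right) \left(- \frac{18}{17} + A\right)}{2} = - \frac{I}{2} - \frac{A I \left(217 + I\right) \left(- \frac{18}{17} + A\right)}{2}$)
$\frac{68882}{n{\left(Y{\left(-7,17 \right)},101 \right)}} = \frac{68882}{\frac{1}{34} \cdot 101 \left(-17 - 3689 \cdot 11^{2} + 3906 \cdot 11 - 1717 \cdot 11^{2} + 18 \cdot 11 \cdot 101\right)} = \frac{68882}{\frac{1}{34} \cdot 101 \left(-17 - 446369 + 42966 - 1717 \cdot 121 + 19998\right)} = \frac{68882}{\frac{1}{34} \cdot 101 \left(-17 - 446369 + 42966 - 207757 + 19998\right)} = \frac{68882}{\frac{1}{34} \cdot 101 \left(-591179\right)} = \frac{68882}{- \frac{59709079}{34}} = 68882 \left(- \frac{34}{59709079}\right) = - \frac{23188}{591179}$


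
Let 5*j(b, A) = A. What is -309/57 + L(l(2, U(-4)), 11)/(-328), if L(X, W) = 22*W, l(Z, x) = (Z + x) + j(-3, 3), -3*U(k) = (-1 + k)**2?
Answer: -19191/3116 ≈ -6.1589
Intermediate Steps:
U(k) = -(-1 + k)**2/3
j(b, A) = A/5
l(Z, x) = 3/5 + Z + x (l(Z, x) = (Z + x) + (1/5)*3 = (Z + x) + 3/5 = 3/5 + Z + x)
-309/57 + L(l(2, U(-4)), 11)/(-328) = -309/57 + (22*11)/(-328) = -309*1/57 + 242*(-1/328) = -103/19 - 121/164 = -19191/3116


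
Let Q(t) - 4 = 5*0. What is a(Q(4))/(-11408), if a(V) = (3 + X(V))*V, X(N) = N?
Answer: -7/2852 ≈ -0.0024544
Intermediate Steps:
Q(t) = 4 (Q(t) = 4 + 5*0 = 4 + 0 = 4)
a(V) = V*(3 + V) (a(V) = (3 + V)*V = V*(3 + V))
a(Q(4))/(-11408) = (4*(3 + 4))/(-11408) = (4*7)*(-1/11408) = 28*(-1/11408) = -7/2852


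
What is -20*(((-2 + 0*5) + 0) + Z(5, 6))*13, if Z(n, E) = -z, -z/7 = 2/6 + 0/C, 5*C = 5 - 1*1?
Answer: -260/3 ≈ -86.667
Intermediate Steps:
C = ⅘ (C = (5 - 1*1)/5 = (5 - 1)/5 = (⅕)*4 = ⅘ ≈ 0.80000)
z = -7/3 (z = -7*(2/6 + 0/(⅘)) = -7*(2*(⅙) + 0*(5/4)) = -7*(⅓ + 0) = -7*⅓ = -7/3 ≈ -2.3333)
Z(n, E) = 7/3 (Z(n, E) = -1*(-7/3) = 7/3)
-20*(((-2 + 0*5) + 0) + Z(5, 6))*13 = -20*(((-2 + 0*5) + 0) + 7/3)*13 = -20*(((-2 + 0) + 0) + 7/3)*13 = -20*((-2 + 0) + 7/3)*13 = -20*(-2 + 7/3)*13 = -20*⅓*13 = -20/3*13 = -260/3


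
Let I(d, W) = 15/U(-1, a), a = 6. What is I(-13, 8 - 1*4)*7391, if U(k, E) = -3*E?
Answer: -36955/6 ≈ -6159.2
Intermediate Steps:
I(d, W) = -5/6 (I(d, W) = 15/((-3*6)) = 15/(-18) = 15*(-1/18) = -5/6)
I(-13, 8 - 1*4)*7391 = -5/6*7391 = -36955/6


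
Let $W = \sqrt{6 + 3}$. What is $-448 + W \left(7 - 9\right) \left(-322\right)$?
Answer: $1484$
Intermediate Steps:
$W = 3$ ($W = \sqrt{9} = 3$)
$-448 + W \left(7 - 9\right) \left(-322\right) = -448 + 3 \left(7 - 9\right) \left(-322\right) = -448 + 3 \left(-2\right) \left(-322\right) = -448 - -1932 = -448 + 1932 = 1484$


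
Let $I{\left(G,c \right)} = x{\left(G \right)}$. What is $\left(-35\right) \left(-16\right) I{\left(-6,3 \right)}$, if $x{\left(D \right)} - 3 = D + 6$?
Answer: $1680$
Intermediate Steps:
$x{\left(D \right)} = 9 + D$ ($x{\left(D \right)} = 3 + \left(D + 6\right) = 3 + \left(6 + D\right) = 9 + D$)
$I{\left(G,c \right)} = 9 + G$
$\left(-35\right) \left(-16\right) I{\left(-6,3 \right)} = \left(-35\right) \left(-16\right) \left(9 - 6\right) = 560 \cdot 3 = 1680$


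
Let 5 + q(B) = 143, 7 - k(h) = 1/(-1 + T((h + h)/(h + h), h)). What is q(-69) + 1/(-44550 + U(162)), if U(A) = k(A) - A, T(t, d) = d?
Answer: 993255667/7197506 ≈ 138.00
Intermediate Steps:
k(h) = 7 - 1/(-1 + h)
U(A) = -A + (-8 + 7*A)/(-1 + A) (U(A) = (-8 + 7*A)/(-1 + A) - A = -A + (-8 + 7*A)/(-1 + A))
q(B) = 138 (q(B) = -5 + 143 = 138)
q(-69) + 1/(-44550 + U(162)) = 138 + 1/(-44550 + (-8 - 1*162**2 + 8*162)/(-1 + 162)) = 138 + 1/(-44550 + (-8 - 1*26244 + 1296)/161) = 138 + 1/(-44550 + (-8 - 26244 + 1296)/161) = 138 + 1/(-44550 + (1/161)*(-24956)) = 138 + 1/(-44550 - 24956/161) = 138 + 1/(-7197506/161) = 138 - 161/7197506 = 993255667/7197506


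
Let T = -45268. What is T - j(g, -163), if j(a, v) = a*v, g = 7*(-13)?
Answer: -60101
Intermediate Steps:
g = -91
T - j(g, -163) = -45268 - (-91)*(-163) = -45268 - 1*14833 = -45268 - 14833 = -60101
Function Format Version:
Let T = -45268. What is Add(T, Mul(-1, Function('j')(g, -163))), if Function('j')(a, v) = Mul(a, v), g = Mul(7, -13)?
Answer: -60101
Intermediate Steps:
g = -91
Add(T, Mul(-1, Function('j')(g, -163))) = Add(-45268, Mul(-1, Mul(-91, -163))) = Add(-45268, Mul(-1, 14833)) = Add(-45268, -14833) = -60101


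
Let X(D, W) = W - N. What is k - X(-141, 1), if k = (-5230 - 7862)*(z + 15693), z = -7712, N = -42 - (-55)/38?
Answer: -3970517155/38 ≈ -1.0449e+8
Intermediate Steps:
N = -1541/38 (N = -42 - (-55)/38 = -42 - 1*(-55/38) = -42 + 55/38 = -1541/38 ≈ -40.553)
k = -104487252 (k = (-5230 - 7862)*(-7712 + 15693) = -13092*7981 = -104487252)
X(D, W) = 1541/38 + W (X(D, W) = W - 1*(-1541/38) = W + 1541/38 = 1541/38 + W)
k - X(-141, 1) = -104487252 - (1541/38 + 1) = -104487252 - 1*1579/38 = -104487252 - 1579/38 = -3970517155/38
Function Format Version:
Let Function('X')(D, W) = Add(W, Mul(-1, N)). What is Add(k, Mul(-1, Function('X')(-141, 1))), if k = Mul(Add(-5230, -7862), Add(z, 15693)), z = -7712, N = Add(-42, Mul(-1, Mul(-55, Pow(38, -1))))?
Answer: Rational(-3970517155, 38) ≈ -1.0449e+8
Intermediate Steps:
N = Rational(-1541, 38) (N = Add(-42, Mul(-1, Mul(-55, Rational(1, 38)))) = Add(-42, Mul(-1, Rational(-55, 38))) = Add(-42, Rational(55, 38)) = Rational(-1541, 38) ≈ -40.553)
k = -104487252 (k = Mul(Add(-5230, -7862), Add(-7712, 15693)) = Mul(-13092, 7981) = -104487252)
Function('X')(D, W) = Add(Rational(1541, 38), W) (Function('X')(D, W) = Add(W, Mul(-1, Rational(-1541, 38))) = Add(W, Rational(1541, 38)) = Add(Rational(1541, 38), W))
Add(k, Mul(-1, Function('X')(-141, 1))) = Add(-104487252, Mul(-1, Add(Rational(1541, 38), 1))) = Add(-104487252, Mul(-1, Rational(1579, 38))) = Add(-104487252, Rational(-1579, 38)) = Rational(-3970517155, 38)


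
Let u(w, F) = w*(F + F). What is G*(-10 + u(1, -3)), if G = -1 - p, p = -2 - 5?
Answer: -96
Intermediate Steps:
u(w, F) = 2*F*w (u(w, F) = w*(2*F) = 2*F*w)
p = -7
G = 6 (G = -1 - 1*(-7) = -1 + 7 = 6)
G*(-10 + u(1, -3)) = 6*(-10 + 2*(-3)*1) = 6*(-10 - 6) = 6*(-16) = -96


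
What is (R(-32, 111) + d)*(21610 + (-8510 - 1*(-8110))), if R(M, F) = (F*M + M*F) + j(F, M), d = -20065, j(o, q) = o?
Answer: -573900180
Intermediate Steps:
R(M, F) = F + 2*F*M (R(M, F) = (F*M + M*F) + F = (F*M + F*M) + F = 2*F*M + F = F + 2*F*M)
(R(-32, 111) + d)*(21610 + (-8510 - 1*(-8110))) = (111*(1 + 2*(-32)) - 20065)*(21610 + (-8510 - 1*(-8110))) = (111*(1 - 64) - 20065)*(21610 + (-8510 + 8110)) = (111*(-63) - 20065)*(21610 - 400) = (-6993 - 20065)*21210 = -27058*21210 = -573900180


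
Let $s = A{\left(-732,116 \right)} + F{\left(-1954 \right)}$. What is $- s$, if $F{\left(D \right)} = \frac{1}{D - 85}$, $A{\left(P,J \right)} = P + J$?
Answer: $\frac{1256025}{2039} \approx 616.0$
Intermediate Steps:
$A{\left(P,J \right)} = J + P$
$F{\left(D \right)} = \frac{1}{-85 + D}$
$s = - \frac{1256025}{2039}$ ($s = \left(116 - 732\right) + \frac{1}{-85 - 1954} = -616 + \frac{1}{-2039} = -616 - \frac{1}{2039} = - \frac{1256025}{2039} \approx -616.0$)
$- s = \left(-1\right) \left(- \frac{1256025}{2039}\right) = \frac{1256025}{2039}$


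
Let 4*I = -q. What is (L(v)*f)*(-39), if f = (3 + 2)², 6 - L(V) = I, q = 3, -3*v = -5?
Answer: -26325/4 ≈ -6581.3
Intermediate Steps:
v = 5/3 (v = -⅓*(-5) = 5/3 ≈ 1.6667)
I = -¾ (I = (-1*3)/4 = (¼)*(-3) = -¾ ≈ -0.75000)
L(V) = 27/4 (L(V) = 6 - 1*(-¾) = 6 + ¾ = 27/4)
f = 25 (f = 5² = 25)
(L(v)*f)*(-39) = ((27/4)*25)*(-39) = (675/4)*(-39) = -26325/4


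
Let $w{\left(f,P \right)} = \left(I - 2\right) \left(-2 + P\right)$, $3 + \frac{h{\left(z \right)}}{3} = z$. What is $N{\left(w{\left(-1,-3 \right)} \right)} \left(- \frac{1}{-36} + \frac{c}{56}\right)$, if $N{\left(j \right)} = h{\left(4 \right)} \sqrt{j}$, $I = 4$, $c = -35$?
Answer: $- \frac{43 i \sqrt{10}}{24} \approx - 5.6657 i$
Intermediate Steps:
$h{\left(z \right)} = -9 + 3 z$
$w{\left(f,P \right)} = -4 + 2 P$ ($w{\left(f,P \right)} = \left(4 - 2\right) \left(-2 + P\right) = 2 \left(-2 + P\right) = -4 + 2 P$)
$N{\left(j \right)} = 3 \sqrt{j}$ ($N{\left(j \right)} = \left(-9 + 3 \cdot 4\right) \sqrt{j} = \left(-9 + 12\right) \sqrt{j} = 3 \sqrt{j}$)
$N{\left(w{\left(-1,-3 \right)} \right)} \left(- \frac{1}{-36} + \frac{c}{56}\right) = 3 \sqrt{-4 + 2 \left(-3\right)} \left(- \frac{1}{-36} - \frac{35}{56}\right) = 3 \sqrt{-4 - 6} \left(\left(-1\right) \left(- \frac{1}{36}\right) - \frac{5}{8}\right) = 3 \sqrt{-10} \left(\frac{1}{36} - \frac{5}{8}\right) = 3 i \sqrt{10} \left(- \frac{43}{72}\right) = - \frac{43 i \sqrt{10}}{24}$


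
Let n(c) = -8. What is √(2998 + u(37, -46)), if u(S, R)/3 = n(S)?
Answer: √2974 ≈ 54.534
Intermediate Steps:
u(S, R) = -24 (u(S, R) = 3*(-8) = -24)
√(2998 + u(37, -46)) = √(2998 - 24) = √2974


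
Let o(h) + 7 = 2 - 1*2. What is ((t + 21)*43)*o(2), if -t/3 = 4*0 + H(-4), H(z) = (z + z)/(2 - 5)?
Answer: -3913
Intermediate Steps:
H(z) = -2*z/3 (H(z) = (2*z)/(-3) = (2*z)*(-⅓) = -2*z/3)
t = -8 (t = -3*(4*0 - ⅔*(-4)) = -3*(0 + 8/3) = -3*8/3 = -8)
o(h) = -7 (o(h) = -7 + (2 - 1*2) = -7 + (2 - 2) = -7 + 0 = -7)
((t + 21)*43)*o(2) = ((-8 + 21)*43)*(-7) = (13*43)*(-7) = 559*(-7) = -3913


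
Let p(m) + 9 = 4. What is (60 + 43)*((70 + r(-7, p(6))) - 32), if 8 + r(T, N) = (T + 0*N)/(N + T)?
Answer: 37801/12 ≈ 3150.1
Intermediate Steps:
p(m) = -5 (p(m) = -9 + 4 = -5)
r(T, N) = -8 + T/(N + T) (r(T, N) = -8 + (T + 0*N)/(N + T) = -8 + (T + 0)/(N + T) = -8 + T/(N + T))
(60 + 43)*((70 + r(-7, p(6))) - 32) = (60 + 43)*((70 + (-8*(-5) - 7*(-7))/(-5 - 7)) - 32) = 103*((70 + (40 + 49)/(-12)) - 32) = 103*((70 - 1/12*89) - 32) = 103*((70 - 89/12) - 32) = 103*(751/12 - 32) = 103*(367/12) = 37801/12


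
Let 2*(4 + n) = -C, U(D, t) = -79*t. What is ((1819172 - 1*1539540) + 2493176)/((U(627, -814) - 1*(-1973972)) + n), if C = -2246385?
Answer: 5545616/6322933 ≈ 0.87706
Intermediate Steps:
n = 2246377/2 (n = -4 + (-1*(-2246385))/2 = -4 + (½)*2246385 = -4 + 2246385/2 = 2246377/2 ≈ 1.1232e+6)
((1819172 - 1*1539540) + 2493176)/((U(627, -814) - 1*(-1973972)) + n) = ((1819172 - 1*1539540) + 2493176)/((-79*(-814) - 1*(-1973972)) + 2246377/2) = ((1819172 - 1539540) + 2493176)/((64306 + 1973972) + 2246377/2) = (279632 + 2493176)/(2038278 + 2246377/2) = 2772808/(6322933/2) = 2772808*(2/6322933) = 5545616/6322933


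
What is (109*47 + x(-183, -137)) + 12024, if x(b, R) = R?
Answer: 17010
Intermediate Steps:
(109*47 + x(-183, -137)) + 12024 = (109*47 - 137) + 12024 = (5123 - 137) + 12024 = 4986 + 12024 = 17010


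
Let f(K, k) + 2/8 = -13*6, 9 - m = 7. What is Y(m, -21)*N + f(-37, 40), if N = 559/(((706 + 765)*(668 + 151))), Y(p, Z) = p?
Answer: -29006305/370692 ≈ -78.249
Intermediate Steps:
m = 2 (m = 9 - 1*7 = 9 - 7 = 2)
N = 43/92673 (N = 559/((1471*819)) = 559/1204749 = 559*(1/1204749) = 43/92673 ≈ 0.00046400)
f(K, k) = -313/4 (f(K, k) = -¼ - 13*6 = -¼ - 78 = -313/4)
Y(m, -21)*N + f(-37, 40) = 2*(43/92673) - 313/4 = 86/92673 - 313/4 = -29006305/370692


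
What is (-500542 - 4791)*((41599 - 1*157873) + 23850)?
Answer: 46704897192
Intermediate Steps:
(-500542 - 4791)*((41599 - 1*157873) + 23850) = -505333*((41599 - 157873) + 23850) = -505333*(-116274 + 23850) = -505333*(-92424) = 46704897192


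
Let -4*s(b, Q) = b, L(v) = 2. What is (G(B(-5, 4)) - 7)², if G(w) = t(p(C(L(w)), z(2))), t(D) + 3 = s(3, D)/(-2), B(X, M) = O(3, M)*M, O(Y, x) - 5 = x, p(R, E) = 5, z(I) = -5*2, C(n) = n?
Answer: 5929/64 ≈ 92.641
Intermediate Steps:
z(I) = -10
s(b, Q) = -b/4
O(Y, x) = 5 + x
B(X, M) = M*(5 + M) (B(X, M) = (5 + M)*M = M*(5 + M))
t(D) = -21/8 (t(D) = -3 - ¼*3/(-2) = -3 - ¾*(-½) = -3 + 3/8 = -21/8)
G(w) = -21/8
(G(B(-5, 4)) - 7)² = (-21/8 - 7)² = (-77/8)² = 5929/64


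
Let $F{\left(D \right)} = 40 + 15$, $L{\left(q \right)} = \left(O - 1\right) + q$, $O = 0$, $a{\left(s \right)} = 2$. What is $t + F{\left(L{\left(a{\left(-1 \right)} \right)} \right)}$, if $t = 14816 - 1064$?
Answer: $13807$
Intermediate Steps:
$L{\left(q \right)} = -1 + q$ ($L{\left(q \right)} = \left(0 - 1\right) + q = -1 + q$)
$F{\left(D \right)} = 55$
$t = 13752$
$t + F{\left(L{\left(a{\left(-1 \right)} \right)} \right)} = 13752 + 55 = 13807$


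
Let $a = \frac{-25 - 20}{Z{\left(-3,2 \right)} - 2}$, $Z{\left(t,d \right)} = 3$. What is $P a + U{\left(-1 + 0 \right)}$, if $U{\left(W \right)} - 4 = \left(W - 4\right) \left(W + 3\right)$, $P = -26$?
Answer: $1164$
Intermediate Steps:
$U{\left(W \right)} = 4 + \left(-4 + W\right) \left(3 + W\right)$ ($U{\left(W \right)} = 4 + \left(W - 4\right) \left(W + 3\right) = 4 + \left(-4 + W\right) \left(3 + W\right)$)
$a = -45$ ($a = \frac{-25 - 20}{3 - 2} = - \frac{45}{1} = \left(-45\right) 1 = -45$)
$P a + U{\left(-1 + 0 \right)} = \left(-26\right) \left(-45\right) - \left(7 - \left(-1 + 0\right)^{2}\right) = 1170 - \left(7 - 1\right) = 1170 + \left(-8 + 1 + 1\right) = 1170 - 6 = 1164$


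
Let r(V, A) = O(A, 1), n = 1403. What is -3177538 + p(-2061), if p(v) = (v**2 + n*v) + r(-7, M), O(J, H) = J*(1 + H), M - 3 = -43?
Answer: -1821480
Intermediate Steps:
M = -40 (M = 3 - 43 = -40)
r(V, A) = 2*A (r(V, A) = A*(1 + 1) = A*2 = 2*A)
p(v) = -80 + v**2 + 1403*v (p(v) = (v**2 + 1403*v) + 2*(-40) = (v**2 + 1403*v) - 80 = -80 + v**2 + 1403*v)
-3177538 + p(-2061) = -3177538 + (-80 + (-2061)**2 + 1403*(-2061)) = -3177538 + (-80 + 4247721 - 2891583) = -3177538 + 1356058 = -1821480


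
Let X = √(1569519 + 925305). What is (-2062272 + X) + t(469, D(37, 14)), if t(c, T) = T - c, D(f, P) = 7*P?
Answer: -2062643 + 2*√623706 ≈ -2.0611e+6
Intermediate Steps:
X = 2*√623706 (X = √2494824 = 2*√623706 ≈ 1579.5)
(-2062272 + X) + t(469, D(37, 14)) = (-2062272 + 2*√623706) + (7*14 - 1*469) = (-2062272 + 2*√623706) + (98 - 469) = (-2062272 + 2*√623706) - 371 = -2062643 + 2*√623706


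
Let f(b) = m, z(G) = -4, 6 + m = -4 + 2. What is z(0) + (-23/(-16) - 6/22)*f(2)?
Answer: -293/22 ≈ -13.318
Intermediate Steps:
m = -8 (m = -6 + (-4 + 2) = -6 - 2 = -8)
f(b) = -8
z(0) + (-23/(-16) - 6/22)*f(2) = -4 + (-23/(-16) - 6/22)*(-8) = -4 + (-23*(-1/16) - 6*1/22)*(-8) = -4 + (23/16 - 3/11)*(-8) = -4 + (205/176)*(-8) = -4 - 205/22 = -293/22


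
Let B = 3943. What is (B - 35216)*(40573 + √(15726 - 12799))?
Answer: -1268839429 - 31273*√2927 ≈ -1.2705e+9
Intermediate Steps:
(B - 35216)*(40573 + √(15726 - 12799)) = (3943 - 35216)*(40573 + √(15726 - 12799)) = -31273*(40573 + √2927) = -1268839429 - 31273*√2927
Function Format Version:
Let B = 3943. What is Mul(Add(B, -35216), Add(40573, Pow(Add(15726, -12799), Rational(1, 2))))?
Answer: Add(-1268839429, Mul(-31273, Pow(2927, Rational(1, 2)))) ≈ -1.2705e+9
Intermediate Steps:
Mul(Add(B, -35216), Add(40573, Pow(Add(15726, -12799), Rational(1, 2)))) = Mul(Add(3943, -35216), Add(40573, Pow(Add(15726, -12799), Rational(1, 2)))) = Mul(-31273, Add(40573, Pow(2927, Rational(1, 2)))) = Add(-1268839429, Mul(-31273, Pow(2927, Rational(1, 2))))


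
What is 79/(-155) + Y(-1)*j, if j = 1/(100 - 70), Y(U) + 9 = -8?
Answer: -1001/930 ≈ -1.0763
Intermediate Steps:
Y(U) = -17 (Y(U) = -9 - 8 = -17)
j = 1/30 ≈ 0.033333
79/(-155) + Y(-1)*j = 79/(-155) - 17*1/30 = 79*(-1/155) - 17/30 = -79/155 - 17/30 = -1001/930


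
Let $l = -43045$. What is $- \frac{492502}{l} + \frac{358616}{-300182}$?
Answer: $\frac{66201804822}{6460667095} \approx 10.247$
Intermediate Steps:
$- \frac{492502}{l} + \frac{358616}{-300182} = - \frac{492502}{-43045} + \frac{358616}{-300182} = \left(-492502\right) \left(- \frac{1}{43045}\right) + 358616 \left(- \frac{1}{300182}\right) = \frac{492502}{43045} - \frac{179308}{150091} = \frac{66201804822}{6460667095}$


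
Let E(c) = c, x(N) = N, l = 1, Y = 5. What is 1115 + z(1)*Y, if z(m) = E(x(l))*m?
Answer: 1120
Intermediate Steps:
z(m) = m (z(m) = 1*m = m)
1115 + z(1)*Y = 1115 + 1*5 = 1115 + 5 = 1120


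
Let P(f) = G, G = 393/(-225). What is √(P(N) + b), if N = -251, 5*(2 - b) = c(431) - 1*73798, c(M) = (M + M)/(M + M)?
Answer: √3320922/15 ≈ 121.49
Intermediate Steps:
c(M) = 1 (c(M) = (2*M)/((2*M)) = (2*M)*(1/(2*M)) = 1)
b = 73807/5 (b = 2 - (1 - 1*73798)/5 = 2 - (1 - 73798)/5 = 2 - ⅕*(-73797) = 2 + 73797/5 = 73807/5 ≈ 14761.)
G = -131/75 (G = 393*(-1/225) = -131/75 ≈ -1.7467)
P(f) = -131/75
√(P(N) + b) = √(-131/75 + 73807/5) = √(1106974/75) = √3320922/15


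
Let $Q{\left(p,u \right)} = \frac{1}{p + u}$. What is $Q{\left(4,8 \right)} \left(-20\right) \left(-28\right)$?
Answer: $\frac{140}{3} \approx 46.667$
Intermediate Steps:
$Q{\left(4,8 \right)} \left(-20\right) \left(-28\right) = \frac{1}{4 + 8} \left(-20\right) \left(-28\right) = \frac{1}{12} \left(-20\right) \left(-28\right) = \left(- \frac{5}{3}\right) \left(-28\right) = \frac{140}{3}$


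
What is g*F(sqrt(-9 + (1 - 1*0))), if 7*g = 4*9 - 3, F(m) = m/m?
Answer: 33/7 ≈ 4.7143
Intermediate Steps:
F(m) = 1
g = 33/7 (g = (4*9 - 3)/7 = (36 - 3)/7 = (1/7)*33 = 33/7 ≈ 4.7143)
g*F(sqrt(-9 + (1 - 1*0))) = (33/7)*1 = 33/7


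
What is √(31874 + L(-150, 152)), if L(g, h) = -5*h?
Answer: √31114 ≈ 176.39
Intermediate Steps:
√(31874 + L(-150, 152)) = √(31874 - 5*152) = √(31874 - 760) = √31114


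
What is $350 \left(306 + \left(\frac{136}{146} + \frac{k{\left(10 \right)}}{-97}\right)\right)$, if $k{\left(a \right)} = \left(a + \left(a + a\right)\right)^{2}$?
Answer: $\frac{737688700}{7081} \approx 1.0418 \cdot 10^{5}$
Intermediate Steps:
$k{\left(a \right)} = 9 a^{2}$ ($k{\left(a \right)} = \left(a + 2 a\right)^{2} = \left(3 a\right)^{2} = 9 a^{2}$)
$350 \left(306 + \left(\frac{136}{146} + \frac{k{\left(10 \right)}}{-97}\right)\right) = 350 \left(306 + \left(\frac{136}{146} + \frac{9 \cdot 10^{2}}{-97}\right)\right) = 350 \left(306 + \left(136 \cdot \frac{1}{146} + 9 \cdot 100 \left(- \frac{1}{97}\right)\right)\right) = 350 \left(306 + \left(\frac{68}{73} + 900 \left(- \frac{1}{97}\right)\right)\right) = 350 \left(306 + \left(\frac{68}{73} - \frac{900}{97}\right)\right) = 350 \left(306 - \frac{59104}{7081}\right) = 350 \cdot \frac{2107682}{7081} = \frac{737688700}{7081}$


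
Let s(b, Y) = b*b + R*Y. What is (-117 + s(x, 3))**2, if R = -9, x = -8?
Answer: 6400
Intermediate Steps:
s(b, Y) = b**2 - 9*Y (s(b, Y) = b*b - 9*Y = b**2 - 9*Y)
(-117 + s(x, 3))**2 = (-117 + ((-8)**2 - 9*3))**2 = (-117 + (64 - 27))**2 = (-117 + 37)**2 = (-80)**2 = 6400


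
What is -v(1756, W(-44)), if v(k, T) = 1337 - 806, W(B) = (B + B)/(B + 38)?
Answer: -531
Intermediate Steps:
W(B) = 2*B/(38 + B) (W(B) = (2*B)/(38 + B) = 2*B/(38 + B))
v(k, T) = 531
-v(1756, W(-44)) = -1*531 = -531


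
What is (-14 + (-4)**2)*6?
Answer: 12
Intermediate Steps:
(-14 + (-4)**2)*6 = (-14 + 16)*6 = 2*6 = 12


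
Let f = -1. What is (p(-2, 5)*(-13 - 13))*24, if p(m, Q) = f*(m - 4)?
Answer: -3744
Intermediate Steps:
p(m, Q) = 4 - m (p(m, Q) = -(m - 4) = -(-4 + m) = 4 - m)
(p(-2, 5)*(-13 - 13))*24 = ((4 - 1*(-2))*(-13 - 13))*24 = ((4 + 2)*(-26))*24 = (6*(-26))*24 = -156*24 = -3744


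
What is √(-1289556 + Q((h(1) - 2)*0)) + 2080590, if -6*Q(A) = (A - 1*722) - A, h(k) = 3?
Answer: 2080590 + I*√11604921/3 ≈ 2.0806e+6 + 1135.5*I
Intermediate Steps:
Q(A) = 361/3 (Q(A) = -((A - 1*722) - A)/6 = -((A - 722) - A)/6 = -((-722 + A) - A)/6 = -⅙*(-722) = 361/3)
√(-1289556 + Q((h(1) - 2)*0)) + 2080590 = √(-1289556 + 361/3) + 2080590 = √(-3868307/3) + 2080590 = I*√11604921/3 + 2080590 = 2080590 + I*√11604921/3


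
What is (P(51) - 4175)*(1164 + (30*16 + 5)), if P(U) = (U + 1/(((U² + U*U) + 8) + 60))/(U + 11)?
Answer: -132295460713/19220 ≈ -6.8832e+6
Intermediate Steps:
P(U) = (U + 1/(68 + 2*U²))/(11 + U) (P(U) = (U + 1/(((U² + U²) + 8) + 60))/(11 + U) = (U + 1/((2*U² + 8) + 60))/(11 + U) = (U + 1/((8 + 2*U²) + 60))/(11 + U) = (U + 1/(68 + 2*U²))/(11 + U))
(P(51) - 4175)*(1164 + (30*16 + 5)) = ((½ + 51³ + 34*51)/(374 + 51³ + 11*51² + 34*51) - 4175)*(1164 + (30*16 + 5)) = ((½ + 132651 + 1734)/(374 + 132651 + 11*2601 + 1734) - 4175)*(1164 + (480 + 5)) = ((268771/2)/(374 + 132651 + 28611 + 1734) - 4175)*(1164 + 485) = ((268771/2)/163370 - 4175)*1649 = ((1/163370)*(268771/2) - 4175)*1649 = (268771/326740 - 4175)*1649 = -1363870729/326740*1649 = -132295460713/19220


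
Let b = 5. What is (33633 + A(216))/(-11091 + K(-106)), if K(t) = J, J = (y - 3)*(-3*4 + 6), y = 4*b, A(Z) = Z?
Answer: -11283/3731 ≈ -3.0241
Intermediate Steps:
y = 20 (y = 4*5 = 20)
J = -102 (J = (20 - 3)*(-3*4 + 6) = 17*(-12 + 6) = 17*(-6) = -102)
K(t) = -102
(33633 + A(216))/(-11091 + K(-106)) = (33633 + 216)/(-11091 - 102) = 33849/(-11193) = 33849*(-1/11193) = -11283/3731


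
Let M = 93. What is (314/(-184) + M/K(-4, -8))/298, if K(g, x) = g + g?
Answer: -2453/54832 ≈ -0.044737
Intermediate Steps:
K(g, x) = 2*g
(314/(-184) + M/K(-4, -8))/298 = (314/(-184) + 93/((2*(-4))))/298 = (314*(-1/184) + 93/(-8))*(1/298) = (-157/92 + 93*(-⅛))*(1/298) = (-157/92 - 93/8)*(1/298) = -2453/184*1/298 = -2453/54832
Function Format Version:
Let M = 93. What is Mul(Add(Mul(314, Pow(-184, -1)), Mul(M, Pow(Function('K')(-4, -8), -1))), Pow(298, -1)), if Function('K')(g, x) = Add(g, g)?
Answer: Rational(-2453, 54832) ≈ -0.044737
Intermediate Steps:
Function('K')(g, x) = Mul(2, g)
Mul(Add(Mul(314, Pow(-184, -1)), Mul(M, Pow(Function('K')(-4, -8), -1))), Pow(298, -1)) = Mul(Add(Mul(314, Pow(-184, -1)), Mul(93, Pow(Mul(2, -4), -1))), Pow(298, -1)) = Mul(Add(Mul(314, Rational(-1, 184)), Mul(93, Pow(-8, -1))), Rational(1, 298)) = Mul(Add(Rational(-157, 92), Mul(93, Rational(-1, 8))), Rational(1, 298)) = Mul(Add(Rational(-157, 92), Rational(-93, 8)), Rational(1, 298)) = Mul(Rational(-2453, 184), Rational(1, 298)) = Rational(-2453, 54832)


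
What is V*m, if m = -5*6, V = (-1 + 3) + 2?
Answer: -120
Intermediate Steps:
V = 4 (V = 2 + 2 = 4)
m = -30
V*m = 4*(-30) = -120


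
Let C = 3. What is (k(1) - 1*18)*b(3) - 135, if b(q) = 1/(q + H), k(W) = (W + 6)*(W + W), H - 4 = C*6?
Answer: -3379/25 ≈ -135.16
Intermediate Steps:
H = 22 (H = 4 + 3*6 = 4 + 18 = 22)
k(W) = 2*W*(6 + W) (k(W) = (6 + W)*(2*W) = 2*W*(6 + W))
b(q) = 1/(22 + q) (b(q) = 1/(q + 22) = 1/(22 + q))
(k(1) - 1*18)*b(3) - 135 = (2*1*(6 + 1) - 1*18)/(22 + 3) - 135 = (2*1*7 - 18)/25 - 135 = (14 - 18)*(1/25) - 135 = -4*1/25 - 135 = -4/25 - 135 = -3379/25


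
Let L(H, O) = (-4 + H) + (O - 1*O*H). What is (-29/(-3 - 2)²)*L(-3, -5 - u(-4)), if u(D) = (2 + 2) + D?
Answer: 783/25 ≈ 31.320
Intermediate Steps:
u(D) = 4 + D
L(H, O) = -4 + H + O - H*O (L(H, O) = (-4 + H) + (O - O*H) = (-4 + H) + (O - H*O) = -4 + H + O - H*O)
(-29/(-3 - 2)²)*L(-3, -5 - u(-4)) = (-29/(-3 - 2)²)*(-4 - 3 + (-5 - (4 - 4)) - 1*(-3)*(-5 - (4 - 4))) = (-29/((-5)²))*(-4 - 3 + (-5 - 1*0) - 1*(-3)*(-5 - 1*0)) = (-29/25)*(-4 - 3 + (-5 + 0) - 1*(-3)*(-5 + 0)) = (-29*1/25)*(-4 - 3 - 5 - 1*(-3)*(-5)) = -29*(-4 - 3 - 5 - 15)/25 = -29/25*(-27) = 783/25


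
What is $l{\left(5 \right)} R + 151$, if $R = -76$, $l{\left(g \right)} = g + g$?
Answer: $-609$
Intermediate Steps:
$l{\left(g \right)} = 2 g$
$l{\left(5 \right)} R + 151 = 2 \cdot 5 \left(-76\right) + 151 = 10 \left(-76\right) + 151 = -760 + 151 = -609$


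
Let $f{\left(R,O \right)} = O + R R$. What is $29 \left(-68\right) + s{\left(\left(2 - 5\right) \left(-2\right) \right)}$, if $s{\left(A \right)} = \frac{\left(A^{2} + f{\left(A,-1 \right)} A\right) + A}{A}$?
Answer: $-1930$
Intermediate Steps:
$f{\left(R,O \right)} = O + R^{2}$
$s{\left(A \right)} = \frac{A + A^{2} + A \left(-1 + A^{2}\right)}{A}$ ($s{\left(A \right)} = \frac{\left(A^{2} + \left(-1 + A^{2}\right) A\right) + A}{A} = \frac{\left(A^{2} + A \left(-1 + A^{2}\right)\right) + A}{A} = \frac{A + A^{2} + A \left(-1 + A^{2}\right)}{A}$)
$29 \left(-68\right) + s{\left(\left(2 - 5\right) \left(-2\right) \right)} = 29 \left(-68\right) + \left(2 - 5\right) \left(-2\right) \left(1 + \left(2 - 5\right) \left(-2\right)\right) = -1972 + \left(-3\right) \left(-2\right) \left(1 - -6\right) = -1972 + 6 \left(1 + 6\right) = -1972 + 6 \cdot 7 = -1972 + 42 = -1930$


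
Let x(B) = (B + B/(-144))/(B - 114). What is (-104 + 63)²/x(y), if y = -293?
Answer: 8956368/3809 ≈ 2351.4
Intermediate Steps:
x(B) = 143*B/(144*(-114 + B)) (x(B) = (B + B*(-1/144))/(-114 + B) = (B - B/144)/(-114 + B) = (143*B/144)/(-114 + B) = 143*B/(144*(-114 + B)))
(-104 + 63)²/x(y) = (-104 + 63)²/(((143/144)*(-293)/(-114 - 293))) = (-41)²/(((143/144)*(-293)/(-407))) = 1681/(((143/144)*(-293)*(-1/407))) = 1681/(3809/5328) = 1681*(5328/3809) = 8956368/3809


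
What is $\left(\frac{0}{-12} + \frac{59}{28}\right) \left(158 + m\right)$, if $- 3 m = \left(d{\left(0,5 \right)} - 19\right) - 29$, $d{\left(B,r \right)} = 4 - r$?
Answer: $\frac{30857}{84} \approx 367.35$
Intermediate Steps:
$m = \frac{49}{3}$ ($m = - \frac{\left(\left(4 - 5\right) - 19\right) - 29}{3} = - \frac{\left(-1 - 19\right) - 29}{3} = - \frac{-20 - 29}{3} = \left(- \frac{1}{3}\right) \left(-49\right) = \frac{49}{3} \approx 16.333$)
$\left(\frac{0}{-12} + \frac{59}{28}\right) \left(158 + m\right) = \left(\frac{0}{-12} + \frac{59}{28}\right) \left(158 + \frac{49}{3}\right) = \left(0 \left(- \frac{1}{12}\right) + 59 \cdot \frac{1}{28}\right) \frac{523}{3} = \left(0 + \frac{59}{28}\right) \frac{523}{3} = \frac{59}{28} \cdot \frac{523}{3} = \frac{30857}{84}$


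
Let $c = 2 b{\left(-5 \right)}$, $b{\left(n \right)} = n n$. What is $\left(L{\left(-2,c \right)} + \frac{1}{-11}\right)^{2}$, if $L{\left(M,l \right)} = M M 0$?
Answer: $\frac{1}{121} \approx 0.0082645$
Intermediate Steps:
$b{\left(n \right)} = n^{2}$
$c = 50$ ($c = 2 \left(-5\right)^{2} = 2 \cdot 25 = 50$)
$L{\left(M,l \right)} = 0$ ($L{\left(M,l \right)} = M^{2} \cdot 0 = 0$)
$\left(L{\left(-2,c \right)} + \frac{1}{-11}\right)^{2} = \left(0 + \frac{1}{-11}\right)^{2} = \left(0 - \frac{1}{11}\right)^{2} = \left(- \frac{1}{11}\right)^{2} = \frac{1}{121}$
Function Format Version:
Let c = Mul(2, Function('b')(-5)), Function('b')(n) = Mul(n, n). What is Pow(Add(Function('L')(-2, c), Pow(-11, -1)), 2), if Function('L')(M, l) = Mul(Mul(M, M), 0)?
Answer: Rational(1, 121) ≈ 0.0082645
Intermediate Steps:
Function('b')(n) = Pow(n, 2)
c = 50 (c = Mul(2, Pow(-5, 2)) = Mul(2, 25) = 50)
Function('L')(M, l) = 0 (Function('L')(M, l) = Mul(Pow(M, 2), 0) = 0)
Pow(Add(Function('L')(-2, c), Pow(-11, -1)), 2) = Pow(Add(0, Pow(-11, -1)), 2) = Pow(Add(0, Rational(-1, 11)), 2) = Pow(Rational(-1, 11), 2) = Rational(1, 121)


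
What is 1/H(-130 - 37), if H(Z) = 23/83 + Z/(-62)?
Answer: 5146/15287 ≈ 0.33663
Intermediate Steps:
H(Z) = 23/83 - Z/62 (H(Z) = 23*(1/83) + Z*(-1/62) = 23/83 - Z/62)
1/H(-130 - 37) = 1/(23/83 - (-130 - 37)/62) = 1/(23/83 - 1/62*(-167)) = 1/(23/83 + 167/62) = 1/(15287/5146) = 5146/15287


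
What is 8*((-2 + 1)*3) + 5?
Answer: -19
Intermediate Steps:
8*((-2 + 1)*3) + 5 = 8*(-1*3) + 5 = 8*(-3) + 5 = -24 + 5 = -19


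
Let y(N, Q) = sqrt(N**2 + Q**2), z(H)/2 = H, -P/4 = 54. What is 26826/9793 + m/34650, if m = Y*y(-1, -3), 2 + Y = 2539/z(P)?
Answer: 26826/9793 - 3403*sqrt(10)/14968800 ≈ 2.7386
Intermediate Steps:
P = -216 (P = -4*54 = -216)
z(H) = 2*H
Y = -3403/432 (Y = -2 + 2539/((2*(-216))) = -2 + 2539/(-432) = -2 + 2539*(-1/432) = -2 - 2539/432 = -3403/432 ≈ -7.8773)
m = -3403*sqrt(10)/432 (m = -3403*sqrt((-1)**2 + (-3)**2)/432 = -3403*sqrt(1 + 9)/432 = -3403*sqrt(10)/432 ≈ -24.910)
26826/9793 + m/34650 = 26826/9793 - 3403*sqrt(10)/432/34650 = 26826*(1/9793) - 3403*sqrt(10)/432*(1/34650) = 26826/9793 - 3403*sqrt(10)/14968800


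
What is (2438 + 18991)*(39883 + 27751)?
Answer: 1449328986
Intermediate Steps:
(2438 + 18991)*(39883 + 27751) = 21429*67634 = 1449328986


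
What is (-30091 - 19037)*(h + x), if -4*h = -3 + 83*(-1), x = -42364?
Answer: 2080202340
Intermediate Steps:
h = 43/2 (h = -(-3 + 83*(-1))/4 = -(-3 - 83)/4 = -¼*(-86) = 43/2 ≈ 21.500)
(-30091 - 19037)*(h + x) = (-30091 - 19037)*(43/2 - 42364) = -49128*(-84685/2) = 2080202340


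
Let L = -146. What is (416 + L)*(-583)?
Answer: -157410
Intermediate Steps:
(416 + L)*(-583) = (416 - 146)*(-583) = 270*(-583) = -157410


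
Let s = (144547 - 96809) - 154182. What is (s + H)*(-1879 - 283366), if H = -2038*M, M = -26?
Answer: 15248056720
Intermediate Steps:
H = 52988 (H = -2038*(-26) = 52988)
s = -106444 (s = 47738 - 154182 = -106444)
(s + H)*(-1879 - 283366) = (-106444 + 52988)*(-1879 - 283366) = -53456*(-285245) = 15248056720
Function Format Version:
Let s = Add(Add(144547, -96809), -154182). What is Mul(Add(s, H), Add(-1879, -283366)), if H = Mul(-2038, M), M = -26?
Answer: 15248056720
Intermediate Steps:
H = 52988 (H = Mul(-2038, -26) = 52988)
s = -106444 (s = Add(47738, -154182) = -106444)
Mul(Add(s, H), Add(-1879, -283366)) = Mul(Add(-106444, 52988), Add(-1879, -283366)) = Mul(-53456, -285245) = 15248056720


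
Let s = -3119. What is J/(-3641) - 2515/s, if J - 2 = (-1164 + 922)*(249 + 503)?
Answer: 576758973/11356279 ≈ 50.788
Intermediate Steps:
J = -181982 (J = 2 + (-1164 + 922)*(249 + 503) = 2 - 242*752 = 2 - 181984 = -181982)
J/(-3641) - 2515/s = -181982/(-3641) - 2515/(-3119) = -181982*(-1/3641) - 2515*(-1/3119) = 181982/3641 + 2515/3119 = 576758973/11356279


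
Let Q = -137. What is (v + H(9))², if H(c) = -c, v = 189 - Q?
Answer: 100489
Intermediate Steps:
v = 326 (v = 189 - 1*(-137) = 189 + 137 = 326)
(v + H(9))² = (326 - 1*9)² = (326 - 9)² = 317² = 100489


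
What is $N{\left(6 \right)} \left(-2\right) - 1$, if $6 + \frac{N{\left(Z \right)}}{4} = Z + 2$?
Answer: $-17$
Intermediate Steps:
$N{\left(Z \right)} = -16 + 4 Z$ ($N{\left(Z \right)} = -24 + 4 \left(Z + 2\right) = -24 + 4 \left(2 + Z\right) = -24 + \left(8 + 4 Z\right) = -16 + 4 Z$)
$N{\left(6 \right)} \left(-2\right) - 1 = \left(-16 + 4 \cdot 6\right) \left(-2\right) - 1 = \left(-16 + 24\right) \left(-2\right) - 1 = 8 \left(-2\right) - 1 = -16 - 1 = -17$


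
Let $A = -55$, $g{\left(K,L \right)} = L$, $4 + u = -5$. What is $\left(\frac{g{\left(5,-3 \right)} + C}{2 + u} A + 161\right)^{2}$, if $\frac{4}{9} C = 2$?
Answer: $\frac{5851561}{196} \approx 29855.0$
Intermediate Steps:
$C = \frac{9}{2}$ ($C = \frac{9}{4} \cdot 2 = \frac{9}{2} \approx 4.5$)
$u = -9$ ($u = -4 - 5 = -9$)
$\left(\frac{g{\left(5,-3 \right)} + C}{2 + u} A + 161\right)^{2} = \left(\frac{-3 + \frac{9}{2}}{2 - 9} \left(-55\right) + 161\right)^{2} = \left(\frac{3}{2 \left(-7\right)} \left(-55\right) + 161\right)^{2} = \left(\frac{3}{2} \left(- \frac{1}{7}\right) \left(-55\right) + 161\right)^{2} = \left(\left(- \frac{3}{14}\right) \left(-55\right) + 161\right)^{2} = \left(\frac{165}{14} + 161\right)^{2} = \left(\frac{2419}{14}\right)^{2} = \frac{5851561}{196}$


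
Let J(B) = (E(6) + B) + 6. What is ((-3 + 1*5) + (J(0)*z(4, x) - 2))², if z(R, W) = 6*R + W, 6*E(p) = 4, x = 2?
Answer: 270400/9 ≈ 30044.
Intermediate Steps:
E(p) = ⅔ (E(p) = (⅙)*4 = ⅔)
z(R, W) = W + 6*R
J(B) = 20/3 + B (J(B) = (⅔ + B) + 6 = 20/3 + B)
((-3 + 1*5) + (J(0)*z(4, x) - 2))² = ((-3 + 1*5) + ((20/3 + 0)*(2 + 6*4) - 2))² = ((-3 + 5) + (20*(2 + 24)/3 - 2))² = (2 + ((20/3)*26 - 2))² = (2 + (520/3 - 2))² = (2 + 514/3)² = (520/3)² = 270400/9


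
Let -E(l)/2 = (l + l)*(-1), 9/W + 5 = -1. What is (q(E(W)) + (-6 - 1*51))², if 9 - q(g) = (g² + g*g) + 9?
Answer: 16641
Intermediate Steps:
W = -3/2 (W = 9/(-5 - 1) = 9/(-6) = 9*(-⅙) = -3/2 ≈ -1.5000)
E(l) = 4*l (E(l) = -2*(l + l)*(-1) = -2*2*l*(-1) = -(-4)*l = 4*l)
q(g) = -2*g² (q(g) = 9 - ((g² + g*g) + 9) = 9 - ((g² + g²) + 9) = 9 - (2*g² + 9) = 9 - (9 + 2*g²) = 9 + (-9 - 2*g²) = -2*g²)
(q(E(W)) + (-6 - 1*51))² = (-2*(4*(-3/2))² + (-6 - 1*51))² = (-2*(-6)² + (-6 - 51))² = (-2*36 - 57)² = (-72 - 57)² = (-129)² = 16641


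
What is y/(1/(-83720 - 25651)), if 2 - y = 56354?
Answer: 6163274592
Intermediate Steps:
y = -56352 (y = 2 - 1*56354 = 2 - 56354 = -56352)
y/(1/(-83720 - 25651)) = -56352/(1/(-83720 - 25651)) = -56352/(1/(-109371)) = -56352/(-1/109371) = -56352*(-109371) = 6163274592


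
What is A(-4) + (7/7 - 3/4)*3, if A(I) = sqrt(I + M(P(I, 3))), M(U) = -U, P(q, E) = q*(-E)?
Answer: 3/4 + 4*I ≈ 0.75 + 4.0*I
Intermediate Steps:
P(q, E) = -E*q
A(I) = 2*sqrt(I) (A(I) = sqrt(I - (-1)*3*I) = sqrt(I - (-3)*I) = sqrt(I + 3*I) = sqrt(4*I) = 2*sqrt(I))
A(-4) + (7/7 - 3/4)*3 = 2*sqrt(-4) + (7/7 - 3/4)*3 = 2*(2*I) + (7*(1/7) - 3*1/4)*3 = 4*I + (1 - 3/4)*3 = 4*I + (1/4)*3 = 4*I + 3/4 = 3/4 + 4*I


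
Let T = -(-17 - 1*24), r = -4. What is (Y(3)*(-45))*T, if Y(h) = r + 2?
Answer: 3690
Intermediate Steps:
T = 41 (T = -(-17 - 24) = -1*(-41) = 41)
Y(h) = -2 (Y(h) = -4 + 2 = -2)
(Y(3)*(-45))*T = -2*(-45)*41 = 90*41 = 3690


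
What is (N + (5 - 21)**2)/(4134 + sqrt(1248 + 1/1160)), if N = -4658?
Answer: -21109526880/19822901279 + 8804*sqrt(419827490)/19822901279 ≈ -1.0558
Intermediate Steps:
(N + (5 - 21)**2)/(4134 + sqrt(1248 + 1/1160)) = (-4658 + (5 - 21)**2)/(4134 + sqrt(1248 + 1/1160)) = (-4658 + (-16)**2)/(4134 + sqrt(1248 + 1/1160)) = (-4658 + 256)/(4134 + sqrt(1447681/1160)) = -4402/(4134 + sqrt(419827490)/580)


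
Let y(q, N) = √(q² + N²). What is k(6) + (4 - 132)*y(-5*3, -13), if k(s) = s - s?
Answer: -128*√394 ≈ -2540.7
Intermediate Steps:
y(q, N) = √(N² + q²)
k(s) = 0
k(6) + (4 - 132)*y(-5*3, -13) = 0 + (4 - 132)*√((-13)² + (-5*3)²) = 0 - 128*√(169 + (-15)²) = 0 - 128*√(169 + 225) = 0 - 128*√394 = -128*√394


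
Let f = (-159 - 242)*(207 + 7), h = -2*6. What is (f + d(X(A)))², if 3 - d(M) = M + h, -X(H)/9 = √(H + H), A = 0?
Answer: 7361468401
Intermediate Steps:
X(H) = -9*√2*√H (X(H) = -9*√(H + H) = -9*√2*√H)
h = -12
f = -85814 (f = -401*214 = -85814)
d(M) = 15 - M (d(M) = 3 - (M - 12) = 3 - (-12 + M) = 3 + (12 - M) = 15 - M)
(f + d(X(A)))² = (-85814 + (15 - (-9)*√2*√0))² = (-85814 + (15 - (-9)*√2*0))² = (-85814 + (15 - 1*0))² = (-85814 + (15 + 0))² = (-85814 + 15)² = (-85799)² = 7361468401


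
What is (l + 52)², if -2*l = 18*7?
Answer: 121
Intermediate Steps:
l = -63 (l = -9*7 = -½*126 = -63)
(l + 52)² = (-63 + 52)² = (-11)² = 121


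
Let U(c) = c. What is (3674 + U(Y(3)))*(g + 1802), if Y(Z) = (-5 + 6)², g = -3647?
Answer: -6780375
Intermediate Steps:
Y(Z) = 1 (Y(Z) = 1² = 1)
(3674 + U(Y(3)))*(g + 1802) = (3674 + 1)*(-3647 + 1802) = 3675*(-1845) = -6780375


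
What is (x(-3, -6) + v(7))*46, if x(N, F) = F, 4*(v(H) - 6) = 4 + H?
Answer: 253/2 ≈ 126.50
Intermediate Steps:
v(H) = 7 + H/4 (v(H) = 6 + (4 + H)/4 = 6 + (1 + H/4) = 7 + H/4)
(x(-3, -6) + v(7))*46 = (-6 + (7 + (¼)*7))*46 = (-6 + (7 + 7/4))*46 = (-6 + 35/4)*46 = (11/4)*46 = 253/2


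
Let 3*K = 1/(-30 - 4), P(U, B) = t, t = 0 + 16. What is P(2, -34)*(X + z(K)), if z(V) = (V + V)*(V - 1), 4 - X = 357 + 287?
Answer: -26633416/2601 ≈ -10240.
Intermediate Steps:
t = 16
P(U, B) = 16
K = -1/102 (K = 1/(3*(-30 - 4)) = (1/3)/(-34) = (1/3)*(-1/34) = -1/102 ≈ -0.0098039)
X = -640 (X = 4 - (357 + 287) = 4 - 1*644 = 4 - 644 = -640)
z(V) = 2*V*(-1 + V) (z(V) = (2*V)*(-1 + V) = 2*V*(-1 + V))
P(2, -34)*(X + z(K)) = 16*(-640 + 2*(-1/102)*(-1 - 1/102)) = 16*(-640 + 2*(-1/102)*(-103/102)) = 16*(-640 + 103/5202) = 16*(-3329177/5202) = -26633416/2601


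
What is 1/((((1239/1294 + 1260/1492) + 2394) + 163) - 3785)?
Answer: -482662/591839179 ≈ -0.00081553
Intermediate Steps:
1/((((1239/1294 + 1260/1492) + 2394) + 163) - 3785) = 1/((((1239*(1/1294) + 1260*(1/1492)) + 2394) + 163) - 3785) = 1/((((1239/1294 + 315/373) + 2394) + 163) - 3785) = 1/(((869757/482662 + 2394) + 163) - 3785) = 1/((1156362585/482662 + 163) - 3785) = 1/(1235036491/482662 - 3785) = 1/(-591839179/482662) = -482662/591839179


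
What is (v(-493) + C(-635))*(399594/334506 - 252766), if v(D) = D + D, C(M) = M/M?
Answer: 70459453335/283 ≈ 2.4897e+8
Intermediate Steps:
C(M) = 1
v(D) = 2*D
(v(-493) + C(-635))*(399594/334506 - 252766) = (2*(-493) + 1)*(399594/334506 - 252766) = (-986 + 1)*(399594*(1/334506) - 252766) = -985*(66599/55751 - 252766) = -985*(-14091890667/55751) = 70459453335/283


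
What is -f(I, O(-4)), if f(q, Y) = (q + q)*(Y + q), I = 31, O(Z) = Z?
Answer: -1674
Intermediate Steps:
f(q, Y) = 2*q*(Y + q) (f(q, Y) = (2*q)*(Y + q) = 2*q*(Y + q))
-f(I, O(-4)) = -2*31*(-4 + 31) = -2*31*27 = -1*1674 = -1674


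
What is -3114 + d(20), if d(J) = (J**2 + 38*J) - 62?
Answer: -2016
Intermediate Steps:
d(J) = -62 + J**2 + 38*J
-3114 + d(20) = -3114 + (-62 + 20**2 + 38*20) = -3114 + (-62 + 400 + 760) = -3114 + 1098 = -2016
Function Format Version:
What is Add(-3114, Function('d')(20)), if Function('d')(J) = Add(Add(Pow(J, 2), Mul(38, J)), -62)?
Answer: -2016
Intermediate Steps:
Function('d')(J) = Add(-62, Pow(J, 2), Mul(38, J))
Add(-3114, Function('d')(20)) = Add(-3114, Add(-62, Pow(20, 2), Mul(38, 20))) = Add(-3114, Add(-62, 400, 760)) = Add(-3114, 1098) = -2016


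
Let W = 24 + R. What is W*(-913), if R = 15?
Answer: -35607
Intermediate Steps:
W = 39 (W = 24 + 15 = 39)
W*(-913) = 39*(-913) = -35607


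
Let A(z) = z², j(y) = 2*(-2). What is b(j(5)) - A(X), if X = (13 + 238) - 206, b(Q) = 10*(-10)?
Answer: -2125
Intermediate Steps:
j(y) = -4
b(Q) = -100
X = 45 (X = 251 - 206 = 45)
b(j(5)) - A(X) = -100 - 1*45² = -100 - 1*2025 = -100 - 2025 = -2125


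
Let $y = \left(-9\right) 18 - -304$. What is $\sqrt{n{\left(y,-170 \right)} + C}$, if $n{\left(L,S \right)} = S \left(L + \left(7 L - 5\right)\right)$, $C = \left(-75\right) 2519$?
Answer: $3 i \sqrt{42355} \approx 617.41 i$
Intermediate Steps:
$C = -188925$
$y = 142$ ($y = -162 + 304 = 142$)
$n{\left(L,S \right)} = S \left(-5 + 8 L\right)$ ($n{\left(L,S \right)} = S \left(L + \left(-5 + 7 L\right)\right) = S \left(-5 + 8 L\right)$)
$\sqrt{n{\left(y,-170 \right)} + C} = \sqrt{- 170 \left(-5 + 8 \cdot 142\right) - 188925} = \sqrt{- 170 \left(-5 + 1136\right) - 188925} = \sqrt{\left(-170\right) 1131 - 188925} = \sqrt{-192270 - 188925} = \sqrt{-381195} = 3 i \sqrt{42355}$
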